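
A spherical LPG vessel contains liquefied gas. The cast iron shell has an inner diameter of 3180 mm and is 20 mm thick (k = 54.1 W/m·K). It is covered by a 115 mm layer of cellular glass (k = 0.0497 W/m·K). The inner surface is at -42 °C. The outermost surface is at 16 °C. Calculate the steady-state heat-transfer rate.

Each spherical layer contributes R = (1/r_i − 1/r_o)/(4πk):
R_cast iron shell = (1/1.59 − 1/1.61)/(4π×54.1) = 1.149×10^-5 K/W
R_cellular glass = (1/1.61 − 1/1.725)/(4π×0.0497) = 0.0663 K/W
R_total = 0.06631 K/W
Q = ΔT/R_total = 58/0.06631

Q ≈ 875 W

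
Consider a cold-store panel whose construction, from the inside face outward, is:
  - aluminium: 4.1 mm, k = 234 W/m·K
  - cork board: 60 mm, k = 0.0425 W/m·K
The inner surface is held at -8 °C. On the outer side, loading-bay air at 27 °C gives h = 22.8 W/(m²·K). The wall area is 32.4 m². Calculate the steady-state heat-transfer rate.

Thermal resistances in series:
R_aluminium = L/(kA) = 0.0041/(234×32.4) = 5.408×10^-7 K/W
R_cork board = L/(kA) = 0.06/(0.0425×32.4) = 0.04357 K/W
R_outer film = 1/(h_o·A) = 1/(22.8×32.4) = 0.001354 K/W
R_total = 0.04493 K/W
Q = ΔT / R_total = 35 / 0.04493

Q ≈ 779 W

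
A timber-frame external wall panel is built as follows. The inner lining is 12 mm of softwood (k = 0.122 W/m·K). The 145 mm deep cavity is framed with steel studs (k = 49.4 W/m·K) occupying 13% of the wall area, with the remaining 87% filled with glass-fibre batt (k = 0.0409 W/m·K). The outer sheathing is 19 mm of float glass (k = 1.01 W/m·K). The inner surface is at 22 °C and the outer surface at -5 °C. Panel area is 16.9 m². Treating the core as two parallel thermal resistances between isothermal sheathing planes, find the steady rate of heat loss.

Sheathing layers in series; stud and cavity paths in parallel between them.
R_inner = 0.012/(0.122×16.9) = 0.00582 K/W
R_stud  = 0.145/(49.4×0.13×16.9) = 0.001336 K/W
R_cav   = 0.145/(0.0409×0.87×16.9) = 0.2411 K/W
1/R_core = 1/R_stud + 1/R_cav → R_core = 0.001329 K/W
R_outer = 0.019/(1.01×16.9) = 0.001113 K/W
R_total = 0.008262 K/W
Q = ΔT/R_total = 27/0.008262

Q ≈ 3270 W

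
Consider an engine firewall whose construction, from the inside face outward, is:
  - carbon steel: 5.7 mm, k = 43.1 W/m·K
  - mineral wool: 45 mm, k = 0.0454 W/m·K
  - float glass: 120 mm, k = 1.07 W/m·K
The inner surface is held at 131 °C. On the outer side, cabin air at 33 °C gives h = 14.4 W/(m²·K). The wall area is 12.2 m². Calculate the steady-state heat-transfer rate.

Q ≈ 1020 W

Treating each layer as a thermal resistance in series:
R_carbon steel = L/(kA) = 0.0057/(43.1×12.2) = 1.084×10^-5 K/W
R_mineral wool = L/(kA) = 0.045/(0.0454×12.2) = 0.08125 K/W
R_float glass = L/(kA) = 0.12/(1.07×12.2) = 0.009193 K/W
R_outer film = 1/(h_o·A) = 1/(14.4×12.2) = 0.005692 K/W
R_total = 0.09614 K/W
Q = ΔT / R_total = 98 / 0.09614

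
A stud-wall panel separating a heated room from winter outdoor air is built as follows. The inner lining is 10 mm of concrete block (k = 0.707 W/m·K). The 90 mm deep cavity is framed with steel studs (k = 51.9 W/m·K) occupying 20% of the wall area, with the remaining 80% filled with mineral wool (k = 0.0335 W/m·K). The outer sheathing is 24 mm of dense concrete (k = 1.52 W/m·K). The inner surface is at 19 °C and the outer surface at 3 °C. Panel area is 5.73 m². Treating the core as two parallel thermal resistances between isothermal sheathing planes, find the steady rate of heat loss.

Sheathing layers in series; stud and cavity paths in parallel between them.
R_inner = 0.01/(0.707×5.73) = 0.002468 K/W
R_stud  = 0.09/(51.9×0.2×5.73) = 0.001513 K/W
R_cav   = 0.09/(0.0335×0.8×5.73) = 0.5861 K/W
1/R_core = 1/R_stud + 1/R_cav → R_core = 0.001509 K/W
R_outer = 0.024/(1.52×5.73) = 0.002756 K/W
R_total = 0.006733 K/W
Q = ΔT/R_total = 16/0.006733

Q ≈ 2380 W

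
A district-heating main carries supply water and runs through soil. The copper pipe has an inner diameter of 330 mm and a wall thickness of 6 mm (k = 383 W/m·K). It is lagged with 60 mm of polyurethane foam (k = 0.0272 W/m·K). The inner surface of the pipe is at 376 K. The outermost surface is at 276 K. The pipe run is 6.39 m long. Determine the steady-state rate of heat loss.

Q ≈ 363 W

Per-layer cylindrical resistances, series-summed:
R_copper pipe wall = ln(171/165)/(2π×383×6.39) = 2.323×10^-6 K/W
R_polyurethane foam = ln(231/171)/(2π×0.0272×6.39) = 0.2754 K/W
R_total = 0.2754 K/W
Q = ΔT/R_total = 100/0.2754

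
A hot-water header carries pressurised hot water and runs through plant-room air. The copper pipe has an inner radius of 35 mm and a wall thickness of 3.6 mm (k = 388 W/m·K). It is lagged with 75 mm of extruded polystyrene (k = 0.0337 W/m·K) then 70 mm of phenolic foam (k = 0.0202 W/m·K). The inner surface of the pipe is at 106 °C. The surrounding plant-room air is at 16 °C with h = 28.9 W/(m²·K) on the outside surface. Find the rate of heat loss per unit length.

For a radial system each layer contributes R = ln(r_out/r_in)/(2πkL); films add R = 1/(hA).
R_copper pipe wall = ln(38.6/35)/(2π×388×1) = 4.016×10^-5 K/W
R_extruded polystyrene = ln(113.6/38.6)/(2π×0.0337×1) = 5.098 K/W
R_phenolic foam = ln(183.6/113.6)/(2π×0.0202×1) = 3.782 K/W
R_outer film = 1/(h_o·2πr_oL) = 1/(28.9×2π×0.1836×1) = 0.03 K/W
R_total = 8.91 K/W
Q = ΔT/R_total = 90/8.91

q′ ≈ 10.1 W/m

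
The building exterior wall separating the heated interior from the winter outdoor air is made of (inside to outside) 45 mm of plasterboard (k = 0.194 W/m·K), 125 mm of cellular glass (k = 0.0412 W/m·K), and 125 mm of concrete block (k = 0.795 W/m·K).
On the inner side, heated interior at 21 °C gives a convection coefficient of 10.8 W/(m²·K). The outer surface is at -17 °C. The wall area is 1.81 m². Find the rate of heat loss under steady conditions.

Q ≈ 19.6 W

Treating each layer as a thermal resistance in series:
R_inner film = 1/(h_i·A) = 1/(10.8×1.81) = 0.05116 K/W
R_plasterboard = L/(kA) = 0.045/(0.194×1.81) = 0.1282 K/W
R_cellular glass = L/(kA) = 0.125/(0.0412×1.81) = 1.676 K/W
R_concrete block = L/(kA) = 0.125/(0.795×1.81) = 0.08687 K/W
R_total = 1.942 K/W
Q = ΔT / R_total = 38 / 1.942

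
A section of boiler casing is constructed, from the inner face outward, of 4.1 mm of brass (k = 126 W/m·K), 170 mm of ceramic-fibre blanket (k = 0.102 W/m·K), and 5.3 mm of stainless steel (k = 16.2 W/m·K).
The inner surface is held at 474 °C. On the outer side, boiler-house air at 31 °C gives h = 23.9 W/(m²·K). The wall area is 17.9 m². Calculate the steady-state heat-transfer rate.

Model the wall as resistances in series:
R_brass = L/(kA) = 0.0041/(126×17.9) = 1.818×10^-6 K/W
R_ceramic-fibre blanket = L/(kA) = 0.17/(0.102×17.9) = 0.09311 K/W
R_stainless steel = L/(kA) = 0.0053/(16.2×17.9) = 1.828×10^-5 K/W
R_outer film = 1/(h_o·A) = 1/(23.9×17.9) = 0.002337 K/W
R_total = 0.09547 K/W
Q = ΔT / R_total = 443 / 0.09547

Q ≈ 4640 W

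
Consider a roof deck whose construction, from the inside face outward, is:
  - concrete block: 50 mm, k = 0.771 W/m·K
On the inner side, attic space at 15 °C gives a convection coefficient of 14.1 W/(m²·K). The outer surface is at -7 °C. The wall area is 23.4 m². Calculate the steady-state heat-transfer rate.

Treating each layer as a thermal resistance in series:
R_inner film = 1/(h_i·A) = 1/(14.1×23.4) = 0.003031 K/W
R_concrete block = L/(kA) = 0.05/(0.771×23.4) = 0.002771 K/W
R_total = 0.005802 K/W
Q = ΔT / R_total = 22 / 0.005802

Q ≈ 3790 W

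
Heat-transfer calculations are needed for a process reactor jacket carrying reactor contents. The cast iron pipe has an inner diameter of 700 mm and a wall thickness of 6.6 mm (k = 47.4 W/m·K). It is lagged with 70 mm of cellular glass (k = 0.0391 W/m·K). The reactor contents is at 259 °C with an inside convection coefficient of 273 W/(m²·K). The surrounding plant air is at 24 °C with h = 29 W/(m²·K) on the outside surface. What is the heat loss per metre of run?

q′ ≈ 316 W/m

Radial resistances (cylindrical: R_cond = ln(r_o/r_i)/(2πkL), R_conv = 1/(h·2πrL)):
R_inner film = 1/(h_i·2πr₁L) = 1/(273×2π×0.35×1) = 0.001666 K/W
R_cast iron pipe wall = ln(356.6/350)/(2π×47.4×1) = 6.273×10^-5 K/W
R_cellular glass = ln(426.6/356.6)/(2π×0.0391×1) = 0.7296 K/W
R_outer film = 1/(h_o·2πr_oL) = 1/(29×2π×0.4266×1) = 0.01286 K/W
R_total = 0.7442 K/W
Q = ΔT/R_total = 235/0.7442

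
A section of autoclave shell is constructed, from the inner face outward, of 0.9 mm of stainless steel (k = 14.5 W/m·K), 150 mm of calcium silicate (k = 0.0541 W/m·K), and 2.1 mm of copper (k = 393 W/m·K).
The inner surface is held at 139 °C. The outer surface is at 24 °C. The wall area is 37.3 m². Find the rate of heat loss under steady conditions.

Q ≈ 1550 W

Using the resistance-network approach (series):
R_stainless steel = L/(kA) = 0.0009/(14.5×37.3) = 1.664×10^-6 K/W
R_calcium silicate = L/(kA) = 0.15/(0.0541×37.3) = 0.07433 K/W
R_copper = L/(kA) = 0.0021/(393×37.3) = 1.433×10^-7 K/W
R_total = 0.07434 K/W
Q = ΔT / R_total = 115 / 0.07434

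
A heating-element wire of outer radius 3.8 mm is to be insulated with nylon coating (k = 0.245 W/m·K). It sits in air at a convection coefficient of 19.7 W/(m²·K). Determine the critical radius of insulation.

r_cr ≈ 12.4 mm

For a cylinder r_cr = k/h = 0.245/19.7
r_cr = 12.4 mm; since the bare radius (3.8 mm) is below r_cr, adding a thin layer of insulation will *increase* heat loss.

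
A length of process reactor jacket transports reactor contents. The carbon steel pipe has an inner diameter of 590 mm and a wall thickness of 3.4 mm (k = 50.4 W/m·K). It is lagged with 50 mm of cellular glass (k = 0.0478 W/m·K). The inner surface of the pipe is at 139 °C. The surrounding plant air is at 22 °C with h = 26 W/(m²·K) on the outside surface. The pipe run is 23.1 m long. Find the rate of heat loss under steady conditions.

Cylindrical conduction, so R = ln(r₂/r₁)/(2πkL) per layer, in series:
R_carbon steel pipe wall = ln(298.4/295)/(2π×50.4×23.1) = 1.567×10^-6 K/W
R_cellular glass = ln(348.4/298.4)/(2π×0.0478×23.1) = 0.02233 K/W
R_outer film = 1/(h_o·2πr_oL) = 1/(26×2π×0.3484×23.1) = 7.606×10^-4 K/W
R_total = 0.02309 K/W
Q = ΔT/R_total = 117/0.02309

Q ≈ 5070 W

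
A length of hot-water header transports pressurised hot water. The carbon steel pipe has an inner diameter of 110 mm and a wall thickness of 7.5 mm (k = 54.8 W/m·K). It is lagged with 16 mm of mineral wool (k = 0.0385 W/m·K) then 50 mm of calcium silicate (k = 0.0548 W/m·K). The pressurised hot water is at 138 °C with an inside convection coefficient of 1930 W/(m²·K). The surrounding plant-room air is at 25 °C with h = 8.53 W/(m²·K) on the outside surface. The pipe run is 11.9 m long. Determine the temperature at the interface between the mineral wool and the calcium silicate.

T ≈ 95.7 °C

Treating each annulus and film as a series resistance:
R_inner film = 1/(h_i·2πr₁L) = 1/(1930×2π×0.055×11.9) = 1.26×10^-4 K/W
R_carbon steel pipe wall = ln(62.5/55)/(2π×54.8×11.9) = 3.12×10^-5 K/W
R_mineral wool = ln(78.5/62.5)/(2π×0.0385×11.9) = 0.07918 K/W
R_calcium silicate = ln(128.5/78.5)/(2π×0.0548×11.9) = 0.1203 K/W
R_outer film = 1/(h_o·2πr_oL) = 1/(8.53×2π×0.1285×11.9) = 0.0122 K/W
R_total = 0.2118 K/W
Q = ΔT/R_total = 113/0.2118
Q = 533 W
T_interface = T_inner − Q·ΣR(inner→interface) = 138 − 533×0.07934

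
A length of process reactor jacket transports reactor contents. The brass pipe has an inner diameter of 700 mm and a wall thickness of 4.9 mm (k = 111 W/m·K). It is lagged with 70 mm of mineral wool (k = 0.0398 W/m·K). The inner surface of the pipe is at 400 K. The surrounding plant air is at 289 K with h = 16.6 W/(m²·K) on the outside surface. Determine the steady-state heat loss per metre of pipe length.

q′ ≈ 150 W/m

Per-layer cylindrical resistances, series-summed:
R_brass pipe wall = ln(354.9/350)/(2π×111×1) = 1.993×10^-5 K/W
R_mineral wool = ln(424.9/354.9)/(2π×0.0398×1) = 0.7199 K/W
R_outer film = 1/(h_o·2πr_oL) = 1/(16.6×2π×0.4249×1) = 0.02256 K/W
R_total = 0.7425 K/W
Q = ΔT/R_total = 111/0.7425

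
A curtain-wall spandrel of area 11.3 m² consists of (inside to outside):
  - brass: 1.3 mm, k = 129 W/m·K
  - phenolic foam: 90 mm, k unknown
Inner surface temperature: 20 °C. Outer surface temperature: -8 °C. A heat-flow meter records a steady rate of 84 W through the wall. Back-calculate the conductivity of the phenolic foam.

k ≈ 0.0239 W/(m·K)

Thermal resistances in series:
R_brass = L/(kA) = 0.0013/(129×11.3) = 8.918×10^-7 K/W
Sum of known resistances R_other = 8.918×10^-7 K/W
Total R = ΔT/Q = 28/84 = 0.3333 K/W
R_phenolic foam = R_total − R_other = 0.3333 K/W
k = L/(R·A) = 0.09/(0.3333×11.3)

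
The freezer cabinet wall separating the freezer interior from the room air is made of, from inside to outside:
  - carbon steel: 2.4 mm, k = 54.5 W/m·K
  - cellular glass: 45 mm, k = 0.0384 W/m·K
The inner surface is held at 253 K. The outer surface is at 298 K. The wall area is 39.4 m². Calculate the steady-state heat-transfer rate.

Treating each layer as a thermal resistance in series:
R_carbon steel = L/(kA) = 0.0024/(54.5×39.4) = 1.118×10^-6 K/W
R_cellular glass = L/(kA) = 0.045/(0.0384×39.4) = 0.02974 K/W
R_total = 0.02974 K/W
Q = ΔT / R_total = 45 / 0.02974

Q ≈ 1510 W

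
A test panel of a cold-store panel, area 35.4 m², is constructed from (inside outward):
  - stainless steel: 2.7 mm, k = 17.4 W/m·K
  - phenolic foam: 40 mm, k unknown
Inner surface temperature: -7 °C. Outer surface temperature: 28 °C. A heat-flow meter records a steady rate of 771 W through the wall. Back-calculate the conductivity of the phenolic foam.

Model the wall as resistances in series:
R_stainless steel = L/(kA) = 0.0027/(17.4×35.4) = 4.383×10^-6 K/W
Sum of known resistances R_other = 4.383×10^-6 K/W
Total R = ΔT/Q = 35/771 = 0.0454 K/W
R_phenolic foam = R_total − R_other = 0.04539 K/W
k = L/(R·A) = 0.04/(0.04539×35.4)

k ≈ 0.0249 W/(m·K)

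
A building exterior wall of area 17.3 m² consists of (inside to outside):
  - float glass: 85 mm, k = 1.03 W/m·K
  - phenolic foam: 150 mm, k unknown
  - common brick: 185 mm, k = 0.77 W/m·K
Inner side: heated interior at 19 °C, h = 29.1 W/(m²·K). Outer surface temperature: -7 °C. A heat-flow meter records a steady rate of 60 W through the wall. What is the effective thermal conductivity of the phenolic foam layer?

k ≈ 0.021 W/(m·K)

Thermal resistances in series:
R_inner film = 1/(h_i·A) = 1/(29.1×17.3) = 0.001986 K/W
R_float glass = L/(kA) = 0.085/(1.03×17.3) = 0.00477 K/W
R_common brick = L/(kA) = 0.185/(0.77×17.3) = 0.01389 K/W
Sum of known resistances R_other = 0.02064 K/W
Total R = ΔT/Q = 26/60 = 0.4333 K/W
R_phenolic foam = R_total − R_other = 0.4127 K/W
k = L/(R·A) = 0.15/(0.4127×17.3)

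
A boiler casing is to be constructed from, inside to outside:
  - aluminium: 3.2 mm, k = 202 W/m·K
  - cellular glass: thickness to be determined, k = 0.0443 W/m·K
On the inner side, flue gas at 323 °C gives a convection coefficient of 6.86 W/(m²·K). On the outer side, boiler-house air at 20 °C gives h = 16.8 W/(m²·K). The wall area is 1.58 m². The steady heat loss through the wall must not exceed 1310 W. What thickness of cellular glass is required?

Thermal resistances in series:
R_inner film = 1/(h_i·A) = 1/(6.86×1.58) = 0.09226 K/W
R_aluminium = L/(kA) = 0.0032/(202×1.58) = 1.003×10^-5 K/W
R_outer film = 1/(h_o·A) = 1/(16.8×1.58) = 0.03767 K/W
Sum of the known resistances R_other = 0.1299 K/W
Required total resistance R_tot = ΔT/Q_allow = 303/1310 = 0.2313 K/W
R_cellular glass = R_tot − R_other = 0.1014 K/W
L = R·k·A = 0.1014×0.0443×1.58

L ≈ 7.09 mm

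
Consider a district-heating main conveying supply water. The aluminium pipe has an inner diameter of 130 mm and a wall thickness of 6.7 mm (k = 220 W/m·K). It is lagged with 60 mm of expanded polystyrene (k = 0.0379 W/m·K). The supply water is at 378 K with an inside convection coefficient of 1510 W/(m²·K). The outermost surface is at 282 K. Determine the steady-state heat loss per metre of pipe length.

Cylindrical conduction, so R = ln(r₂/r₁)/(2πkL) per layer, in series:
R_inner film = 1/(h_i·2πr₁L) = 1/(1510×2π×0.065×1) = 0.001622 K/W
R_aluminium pipe wall = ln(71.7/65)/(2π×220×1) = 7.097×10^-5 K/W
R_expanded polystyrene = ln(131.7/71.7)/(2π×0.0379×1) = 2.553 K/W
R_total = 2.555 K/W
Q = ΔT/R_total = 96/2.555

q′ ≈ 37.6 W/m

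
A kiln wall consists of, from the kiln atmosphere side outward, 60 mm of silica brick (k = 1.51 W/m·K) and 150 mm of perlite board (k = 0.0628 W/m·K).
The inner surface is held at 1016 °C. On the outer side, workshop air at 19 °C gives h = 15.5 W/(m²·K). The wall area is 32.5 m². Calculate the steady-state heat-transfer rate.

Q ≈ 13000 W

Treating each layer as a thermal resistance in series:
R_silica brick = L/(kA) = 0.06/(1.51×32.5) = 0.001223 K/W
R_perlite board = L/(kA) = 0.15/(0.0628×32.5) = 0.07349 K/W
R_outer film = 1/(h_o·A) = 1/(15.5×32.5) = 0.001985 K/W
R_total = 0.0767 K/W
Q = ΔT / R_total = 997 / 0.0767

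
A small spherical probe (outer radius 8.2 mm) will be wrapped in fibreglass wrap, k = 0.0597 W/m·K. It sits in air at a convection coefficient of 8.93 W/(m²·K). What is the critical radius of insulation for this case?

For a sphere r_cr = 2k/h = 2×0.0597/8.93
r_cr = 13.4 mm; since the bare radius (8.2 mm) is below r_cr, adding a thin layer of insulation will *increase* heat loss.

r_cr ≈ 13.4 mm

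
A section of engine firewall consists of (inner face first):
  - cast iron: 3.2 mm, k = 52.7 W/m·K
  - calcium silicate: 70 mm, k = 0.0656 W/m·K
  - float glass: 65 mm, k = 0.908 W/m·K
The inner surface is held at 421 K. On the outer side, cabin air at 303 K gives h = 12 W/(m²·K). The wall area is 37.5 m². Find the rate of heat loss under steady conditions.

Model the wall as resistances in series:
R_cast iron = L/(kA) = 0.0032/(52.7×37.5) = 1.619×10^-6 K/W
R_calcium silicate = L/(kA) = 0.07/(0.0656×37.5) = 0.02846 K/W
R_float glass = L/(kA) = 0.065/(0.908×37.5) = 0.001909 K/W
R_outer film = 1/(h_o·A) = 1/(12×37.5) = 0.002222 K/W
R_total = 0.03259 K/W
Q = ΔT / R_total = 118 / 0.03259

Q ≈ 3620 W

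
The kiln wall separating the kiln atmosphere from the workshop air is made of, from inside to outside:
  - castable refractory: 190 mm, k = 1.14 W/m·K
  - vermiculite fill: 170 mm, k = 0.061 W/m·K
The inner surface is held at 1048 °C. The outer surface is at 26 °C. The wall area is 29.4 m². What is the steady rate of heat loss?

Model the wall as resistances in series:
R_castable refractory = L/(kA) = 0.19/(1.14×29.4) = 0.005669 K/W
R_vermiculite fill = L/(kA) = 0.17/(0.061×29.4) = 0.09479 K/W
R_total = 0.1005 K/W
Q = ΔT / R_total = 1022 / 0.1005

Q ≈ 10200 W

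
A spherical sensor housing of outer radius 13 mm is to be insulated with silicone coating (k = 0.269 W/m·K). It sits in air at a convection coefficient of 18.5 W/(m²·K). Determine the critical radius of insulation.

r_cr ≈ 29.1 mm

For a sphere r_cr = 2k/h = 2×0.269/18.5
r_cr = 29.1 mm; since the bare radius (13 mm) is below r_cr, adding a thin layer of insulation will *increase* heat loss.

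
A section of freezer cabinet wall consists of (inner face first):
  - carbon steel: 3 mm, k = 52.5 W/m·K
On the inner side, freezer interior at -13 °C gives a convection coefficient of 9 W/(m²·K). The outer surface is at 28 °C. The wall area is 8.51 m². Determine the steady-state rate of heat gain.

Model the wall as resistances in series:
R_inner film = 1/(h_i·A) = 1/(9×8.51) = 0.01306 K/W
R_carbon steel = L/(kA) = 0.003/(52.5×8.51) = 6.715×10^-6 K/W
R_total = 0.01306 K/W
Q = ΔT / R_total = 41 / 0.01306

Q ≈ 3140 W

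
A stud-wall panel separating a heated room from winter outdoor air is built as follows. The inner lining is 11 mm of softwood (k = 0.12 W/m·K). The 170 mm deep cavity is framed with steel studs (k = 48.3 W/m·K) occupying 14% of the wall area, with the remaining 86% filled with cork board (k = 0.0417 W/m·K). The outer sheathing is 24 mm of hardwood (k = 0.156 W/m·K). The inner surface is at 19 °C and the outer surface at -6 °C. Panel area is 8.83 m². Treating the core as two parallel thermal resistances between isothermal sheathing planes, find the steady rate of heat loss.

Sheathing layers in series; stud and cavity paths in parallel between them.
R_inner = 0.011/(0.12×8.83) = 0.01038 K/W
R_stud  = 0.17/(48.3×0.14×8.83) = 0.002847 K/W
R_cav   = 0.17/(0.0417×0.86×8.83) = 0.5369 K/W
1/R_core = 1/R_stud + 1/R_cav → R_core = 0.002832 K/W
R_outer = 0.024/(0.156×8.83) = 0.01742 K/W
R_total = 0.03064 K/W
Q = ΔT/R_total = 25/0.03064

Q ≈ 816 W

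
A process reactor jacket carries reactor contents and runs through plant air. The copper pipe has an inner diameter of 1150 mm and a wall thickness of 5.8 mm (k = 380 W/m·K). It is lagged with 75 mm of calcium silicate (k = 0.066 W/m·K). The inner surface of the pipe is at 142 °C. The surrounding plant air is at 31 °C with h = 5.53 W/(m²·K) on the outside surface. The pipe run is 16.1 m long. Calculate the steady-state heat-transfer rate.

Treating each annulus and film as a series resistance:
R_copper pipe wall = ln(580.8/575)/(2π×380×16.1) = 2.611×10^-7 K/W
R_calcium silicate = ln(655.8/580.8)/(2π×0.066×16.1) = 0.01819 K/W
R_outer film = 1/(h_o·2πr_oL) = 1/(5.53×2π×0.6558×16.1) = 0.002726 K/W
R_total = 0.02092 K/W
Q = ΔT/R_total = 111/0.02092

Q ≈ 5310 W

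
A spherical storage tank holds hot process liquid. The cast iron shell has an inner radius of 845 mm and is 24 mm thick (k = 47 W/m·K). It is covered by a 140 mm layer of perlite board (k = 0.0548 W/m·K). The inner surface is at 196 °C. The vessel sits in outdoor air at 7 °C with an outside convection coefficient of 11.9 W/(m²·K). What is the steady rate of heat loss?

Q ≈ 793 W

Radial (spherical) resistances in series:
R_cast iron shell = (1/0.845 − 1/0.869)/(4π×47) = 5.534×10^-5 K/W
R_perlite board = (1/0.869 − 1/1.009)/(4π×0.0548) = 0.2319 K/W
R_outer film = 1/(h·4πr_o²) = 1/(11.9×4π×1.009²) = 0.006568 K/W
R_total = 0.2385 K/W
Q = ΔT/R_total = 189/0.2385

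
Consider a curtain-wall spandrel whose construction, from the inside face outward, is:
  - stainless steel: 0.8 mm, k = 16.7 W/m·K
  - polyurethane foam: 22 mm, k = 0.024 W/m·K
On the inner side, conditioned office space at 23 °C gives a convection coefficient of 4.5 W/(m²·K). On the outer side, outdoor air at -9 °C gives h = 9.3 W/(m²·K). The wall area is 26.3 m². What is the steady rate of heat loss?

Q ≈ 675 W

Series thermal resistances:
R_inner film = 1/(h_i·A) = 1/(4.5×26.3) = 0.00845 K/W
R_stainless steel = L/(kA) = 0.0008/(16.7×26.3) = 1.821×10^-6 K/W
R_polyurethane foam = L/(kA) = 0.022/(0.024×26.3) = 0.03485 K/W
R_outer film = 1/(h_o·A) = 1/(9.3×26.3) = 0.004088 K/W
R_total = 0.04739 K/W
Q = ΔT / R_total = 32 / 0.04739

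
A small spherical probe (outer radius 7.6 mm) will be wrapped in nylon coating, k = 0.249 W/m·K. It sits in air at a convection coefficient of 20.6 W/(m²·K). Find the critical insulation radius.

For a sphere r_cr = 2k/h = 2×0.249/20.6
r_cr = 24.2 mm; since the bare radius (7.6 mm) is below r_cr, adding a thin layer of insulation will *increase* heat loss.

r_cr ≈ 24.2 mm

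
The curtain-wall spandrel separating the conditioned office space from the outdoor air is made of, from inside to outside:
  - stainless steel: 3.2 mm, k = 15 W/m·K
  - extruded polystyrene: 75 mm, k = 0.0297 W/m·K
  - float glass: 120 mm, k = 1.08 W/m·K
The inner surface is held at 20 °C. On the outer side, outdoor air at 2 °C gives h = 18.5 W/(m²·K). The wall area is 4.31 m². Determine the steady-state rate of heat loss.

Q ≈ 28.8 W

Using the resistance-network approach (series):
R_stainless steel = L/(kA) = 0.0032/(15×4.31) = 4.95×10^-5 K/W
R_extruded polystyrene = L/(kA) = 0.075/(0.0297×4.31) = 0.5859 K/W
R_float glass = L/(kA) = 0.12/(1.08×4.31) = 0.02578 K/W
R_outer film = 1/(h_o·A) = 1/(18.5×4.31) = 0.01254 K/W
R_total = 0.6243 K/W
Q = ΔT / R_total = 18 / 0.6243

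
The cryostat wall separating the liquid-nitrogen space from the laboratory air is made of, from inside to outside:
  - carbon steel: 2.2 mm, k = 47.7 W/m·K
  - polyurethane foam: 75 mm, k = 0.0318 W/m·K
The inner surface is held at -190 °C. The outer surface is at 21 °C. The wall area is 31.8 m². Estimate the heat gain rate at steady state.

Q ≈ 2840 W

Series thermal resistances:
R_carbon steel = L/(kA) = 0.0022/(47.7×31.8) = 1.45×10^-6 K/W
R_polyurethane foam = L/(kA) = 0.075/(0.0318×31.8) = 0.07417 K/W
R_total = 0.07417 K/W
Q = ΔT / R_total = 211 / 0.07417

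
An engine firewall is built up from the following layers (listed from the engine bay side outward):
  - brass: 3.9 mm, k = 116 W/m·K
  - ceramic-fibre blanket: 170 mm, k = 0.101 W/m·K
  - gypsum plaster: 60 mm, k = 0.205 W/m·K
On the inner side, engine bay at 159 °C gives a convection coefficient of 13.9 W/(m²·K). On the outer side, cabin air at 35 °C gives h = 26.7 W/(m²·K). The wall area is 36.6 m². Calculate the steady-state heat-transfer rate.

Q ≈ 2180 W

Series thermal resistances:
R_inner film = 1/(h_i·A) = 1/(13.9×36.6) = 0.001966 K/W
R_brass = L/(kA) = 0.0039/(116×36.6) = 9.186×10^-7 K/W
R_ceramic-fibre blanket = L/(kA) = 0.17/(0.101×36.6) = 0.04599 K/W
R_gypsum plaster = L/(kA) = 0.06/(0.205×36.6) = 0.007997 K/W
R_outer film = 1/(h_o·A) = 1/(26.7×36.6) = 0.001023 K/W
R_total = 0.05697 K/W
Q = ΔT / R_total = 124 / 0.05697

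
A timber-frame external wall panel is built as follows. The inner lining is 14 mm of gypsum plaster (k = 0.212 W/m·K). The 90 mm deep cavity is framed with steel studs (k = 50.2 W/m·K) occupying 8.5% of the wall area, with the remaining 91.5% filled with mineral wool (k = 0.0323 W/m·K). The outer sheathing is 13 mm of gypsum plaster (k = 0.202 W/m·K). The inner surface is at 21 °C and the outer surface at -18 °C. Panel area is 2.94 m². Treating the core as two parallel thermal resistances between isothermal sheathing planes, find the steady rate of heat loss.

Sheathing layers in series; stud and cavity paths in parallel between them.
R_inner = 0.014/(0.212×2.94) = 0.02246 K/W
R_stud  = 0.09/(50.2×0.085×2.94) = 0.007174 K/W
R_cav   = 0.09/(0.0323×0.915×2.94) = 1.036 K/W
1/R_core = 1/R_stud + 1/R_cav → R_core = 0.007125 K/W
R_outer = 0.013/(0.202×2.94) = 0.02189 K/W
R_total = 0.05148 K/W
Q = ΔT/R_total = 39/0.05148

Q ≈ 758 W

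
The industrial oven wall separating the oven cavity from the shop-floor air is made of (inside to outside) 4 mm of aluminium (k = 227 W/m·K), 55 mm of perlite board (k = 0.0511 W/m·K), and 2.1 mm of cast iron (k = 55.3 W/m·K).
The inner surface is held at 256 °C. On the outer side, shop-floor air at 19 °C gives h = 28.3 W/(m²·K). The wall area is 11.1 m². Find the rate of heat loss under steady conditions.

Q ≈ 2370 W

Using the resistance-network approach (series):
R_aluminium = L/(kA) = 0.004/(227×11.1) = 1.587×10^-6 K/W
R_perlite board = L/(kA) = 0.055/(0.0511×11.1) = 0.09697 K/W
R_cast iron = L/(kA) = 0.0021/(55.3×11.1) = 3.421×10^-6 K/W
R_outer film = 1/(h_o·A) = 1/(28.3×11.1) = 0.003183 K/W
R_total = 0.1002 K/W
Q = ΔT / R_total = 237 / 0.1002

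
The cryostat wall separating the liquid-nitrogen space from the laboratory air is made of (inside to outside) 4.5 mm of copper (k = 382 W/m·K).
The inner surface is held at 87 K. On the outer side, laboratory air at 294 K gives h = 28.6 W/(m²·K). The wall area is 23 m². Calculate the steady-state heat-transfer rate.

Q ≈ 136000 W

Model the wall as resistances in series:
R_copper = L/(kA) = 0.0045/(382×23) = 5.122×10^-7 K/W
R_outer film = 1/(h_o·A) = 1/(28.6×23) = 0.00152 K/W
R_total = 0.001521 K/W
Q = ΔT / R_total = 207 / 0.001521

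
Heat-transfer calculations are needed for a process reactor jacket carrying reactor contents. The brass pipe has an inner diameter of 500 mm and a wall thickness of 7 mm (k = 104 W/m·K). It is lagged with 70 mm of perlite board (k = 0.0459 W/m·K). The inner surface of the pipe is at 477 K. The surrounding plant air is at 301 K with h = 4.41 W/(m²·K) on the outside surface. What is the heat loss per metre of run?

Treating each annulus and film as a series resistance:
R_brass pipe wall = ln(257/250)/(2π×104×1) = 4.226×10^-5 K/W
R_perlite board = ln(327/257)/(2π×0.0459×1) = 0.8352 K/W
R_outer film = 1/(h_o·2πr_oL) = 1/(4.41×2π×0.327×1) = 0.1104 K/W
R_total = 0.9457 K/W
Q = ΔT/R_total = 176/0.9457

q′ ≈ 186 W/m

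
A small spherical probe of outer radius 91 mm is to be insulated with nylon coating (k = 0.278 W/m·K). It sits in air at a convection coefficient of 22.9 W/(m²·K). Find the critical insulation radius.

r_cr ≈ 24.3 mm

For a sphere r_cr = 2k/h = 2×0.278/22.9
r_cr = 24.3 mm; since the bare radius (91 mm) is above r_cr, any added insulation will reduce heat loss.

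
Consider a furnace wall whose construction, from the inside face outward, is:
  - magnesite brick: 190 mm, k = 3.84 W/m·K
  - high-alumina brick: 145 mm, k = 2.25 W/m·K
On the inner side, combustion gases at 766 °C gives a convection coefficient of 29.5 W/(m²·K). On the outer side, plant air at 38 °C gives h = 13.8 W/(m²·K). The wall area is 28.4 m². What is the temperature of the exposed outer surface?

T ≈ 277 °C

Thermal resistances in series:
R_inner film = 1/(h_i·A) = 1/(29.5×28.4) = 0.001194 K/W
R_magnesite brick = L/(kA) = 0.19/(3.84×28.4) = 0.001742 K/W
R_high-alumina brick = L/(kA) = 0.145/(2.25×28.4) = 0.002269 K/W
R_outer film = 1/(h_o·A) = 1/(13.8×28.4) = 0.002552 K/W
R_total = 0.007757 K/W;  Q = ΔT/R_total = 728/0.007757 = 93860 W
T_interface = T_inner − Q·ΣR(inner→interface) = 766 − 93900×0.005205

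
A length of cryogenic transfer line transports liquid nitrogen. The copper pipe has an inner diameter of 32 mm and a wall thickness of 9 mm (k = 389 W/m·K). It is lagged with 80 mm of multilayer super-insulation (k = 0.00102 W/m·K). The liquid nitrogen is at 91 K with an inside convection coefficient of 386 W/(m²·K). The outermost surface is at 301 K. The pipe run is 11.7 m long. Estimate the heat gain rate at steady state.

Q ≈ 11 W

For a radial system each layer contributes R = ln(r_out/r_in)/(2πkL); films add R = 1/(hA).
R_inner film = 1/(h_i·2πr₁L) = 1/(386×2π×0.016×11.7) = 0.002203 K/W
R_copper pipe wall = ln(25/16)/(2π×389×11.7) = 1.561×10^-5 K/W
R_multilayer super-insulation = ln(105/25)/(2π×0.00102×11.7) = 19.14 K/W
R_total = 19.14 K/W
Q = ΔT/R_total = 210/19.14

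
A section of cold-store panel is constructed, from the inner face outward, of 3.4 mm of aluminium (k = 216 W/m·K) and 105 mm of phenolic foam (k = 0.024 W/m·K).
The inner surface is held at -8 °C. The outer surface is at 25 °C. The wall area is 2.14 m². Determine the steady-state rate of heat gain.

Model the wall as resistances in series:
R_aluminium = L/(kA) = 0.0034/(216×2.14) = 7.355×10^-6 K/W
R_phenolic foam = L/(kA) = 0.105/(0.024×2.14) = 2.044 K/W
R_total = 2.044 K/W
Q = ΔT / R_total = 33 / 2.044

Q ≈ 16.1 W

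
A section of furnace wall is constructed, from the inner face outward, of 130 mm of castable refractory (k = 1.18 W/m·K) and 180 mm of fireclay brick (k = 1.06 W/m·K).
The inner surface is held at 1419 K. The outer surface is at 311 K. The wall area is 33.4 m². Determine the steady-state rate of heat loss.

Treating each layer as a thermal resistance in series:
R_castable refractory = L/(kA) = 0.13/(1.18×33.4) = 0.003298 K/W
R_fireclay brick = L/(kA) = 0.18/(1.06×33.4) = 0.005084 K/W
R_total = 0.008383 K/W
Q = ΔT / R_total = 1108 / 0.008383

Q ≈ 132000 W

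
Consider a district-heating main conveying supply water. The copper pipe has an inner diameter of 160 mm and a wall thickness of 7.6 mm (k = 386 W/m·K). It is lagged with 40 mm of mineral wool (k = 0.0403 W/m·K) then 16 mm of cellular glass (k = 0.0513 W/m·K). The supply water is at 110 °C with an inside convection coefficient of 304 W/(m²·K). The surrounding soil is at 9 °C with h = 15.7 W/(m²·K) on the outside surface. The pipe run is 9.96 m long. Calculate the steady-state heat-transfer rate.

Q ≈ 521 W

Per-layer cylindrical resistances, series-summed:
R_inner film = 1/(h_i·2πr₁L) = 1/(304×2π×0.08×9.96) = 6.57×10^-4 K/W
R_copper pipe wall = ln(87.6/80)/(2π×386×9.96) = 3.757×10^-6 K/W
R_mineral wool = ln(127.6/87.6)/(2π×0.0403×9.96) = 0.1491 K/W
R_cellular glass = ln(143.6/127.6)/(2π×0.0513×9.96) = 0.0368 K/W
R_outer film = 1/(h_o·2πr_oL) = 1/(15.7×2π×0.1436×9.96) = 0.007088 K/W
R_total = 0.1937 K/W
Q = ΔT/R_total = 101/0.1937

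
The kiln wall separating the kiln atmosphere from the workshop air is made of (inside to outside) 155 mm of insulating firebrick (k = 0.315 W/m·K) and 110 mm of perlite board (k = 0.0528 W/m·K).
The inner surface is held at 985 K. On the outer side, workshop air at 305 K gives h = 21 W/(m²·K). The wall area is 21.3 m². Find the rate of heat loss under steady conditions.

Q ≈ 5520 W

Thermal resistances in series:
R_insulating firebrick = L/(kA) = 0.155/(0.315×21.3) = 0.0231 K/W
R_perlite board = L/(kA) = 0.11/(0.0528×21.3) = 0.09781 K/W
R_outer film = 1/(h_o·A) = 1/(21×21.3) = 0.002236 K/W
R_total = 0.1231 K/W
Q = ΔT / R_total = 680 / 0.1231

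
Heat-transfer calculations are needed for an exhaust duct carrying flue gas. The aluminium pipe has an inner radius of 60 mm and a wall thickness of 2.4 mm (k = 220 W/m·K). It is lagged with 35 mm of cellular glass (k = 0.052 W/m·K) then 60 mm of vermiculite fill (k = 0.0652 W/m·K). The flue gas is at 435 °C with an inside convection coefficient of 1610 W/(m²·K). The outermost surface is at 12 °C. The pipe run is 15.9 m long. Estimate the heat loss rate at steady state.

Treating each annulus and film as a series resistance:
R_inner film = 1/(h_i·2πr₁L) = 1/(1610×2π×0.06×15.9) = 1.036×10^-4 K/W
R_aluminium pipe wall = ln(62.4/60)/(2π×220×15.9) = 1.784×10^-6 K/W
R_cellular glass = ln(97.4/62.4)/(2π×0.052×15.9) = 0.08571 K/W
R_vermiculite fill = ln(157.4/97.4)/(2π×0.0652×15.9) = 0.07369 K/W
R_total = 0.1595 K/W
Q = ΔT/R_total = 423/0.1595

Q ≈ 2650 W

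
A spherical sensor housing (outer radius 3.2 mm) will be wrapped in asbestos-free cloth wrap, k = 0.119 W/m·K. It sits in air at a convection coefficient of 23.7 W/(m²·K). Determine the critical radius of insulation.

r_cr ≈ 10 mm

For a sphere r_cr = 2k/h = 2×0.119/23.7
r_cr = 10 mm; since the bare radius (3.2 mm) is below r_cr, adding a thin layer of insulation will *increase* heat loss.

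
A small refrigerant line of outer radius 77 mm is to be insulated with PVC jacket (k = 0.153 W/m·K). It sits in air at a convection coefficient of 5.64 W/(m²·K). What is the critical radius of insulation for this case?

r_cr ≈ 27.1 mm

For a cylinder r_cr = k/h = 0.153/5.64
r_cr = 27.1 mm; since the bare radius (77 mm) is above r_cr, any added insulation will reduce heat loss.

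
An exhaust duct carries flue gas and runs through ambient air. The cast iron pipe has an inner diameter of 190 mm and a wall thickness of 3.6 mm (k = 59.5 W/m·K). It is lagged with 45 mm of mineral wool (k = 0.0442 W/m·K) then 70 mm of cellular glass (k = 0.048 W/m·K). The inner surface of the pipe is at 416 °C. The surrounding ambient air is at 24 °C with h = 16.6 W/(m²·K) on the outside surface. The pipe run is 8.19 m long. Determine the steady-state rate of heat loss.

Per-layer cylindrical resistances, series-summed:
R_cast iron pipe wall = ln(98.6/95)/(2π×59.5×8.19) = 1.215×10^-5 K/W
R_mineral wool = ln(143.6/98.6)/(2π×0.0442×8.19) = 0.1653 K/W
R_cellular glass = ln(213.6/143.6)/(2π×0.048×8.19) = 0.1608 K/W
R_outer film = 1/(h_o·2πr_oL) = 1/(16.6×2π×0.2136×8.19) = 0.005481 K/W
R_total = 0.3315 K/W
Q = ΔT/R_total = 392/0.3315

Q ≈ 1180 W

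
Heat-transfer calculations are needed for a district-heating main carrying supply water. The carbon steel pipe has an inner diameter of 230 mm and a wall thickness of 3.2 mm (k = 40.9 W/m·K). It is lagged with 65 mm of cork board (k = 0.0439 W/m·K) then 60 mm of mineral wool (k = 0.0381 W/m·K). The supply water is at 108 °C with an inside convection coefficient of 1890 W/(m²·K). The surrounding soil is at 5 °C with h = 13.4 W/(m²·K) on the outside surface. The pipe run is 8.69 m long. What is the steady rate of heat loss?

For a radial system each layer contributes R = ln(r_out/r_in)/(2πkL); films add R = 1/(hA).
R_inner film = 1/(h_i·2πr₁L) = 1/(1890×2π×0.115×8.69) = 8.426×10^-5 K/W
R_carbon steel pipe wall = ln(118.2/115)/(2π×40.9×8.69) = 1.229×10^-5 K/W
R_cork board = ln(183.2/118.2)/(2π×0.0439×8.69) = 0.1828 K/W
R_mineral wool = ln(243.2/183.2)/(2π×0.0381×8.69) = 0.1362 K/W
R_outer film = 1/(h_o·2πr_oL) = 1/(13.4×2π×0.2432×8.69) = 0.00562 K/W
R_total = 0.3247 K/W
Q = ΔT/R_total = 103/0.3247

Q ≈ 317 W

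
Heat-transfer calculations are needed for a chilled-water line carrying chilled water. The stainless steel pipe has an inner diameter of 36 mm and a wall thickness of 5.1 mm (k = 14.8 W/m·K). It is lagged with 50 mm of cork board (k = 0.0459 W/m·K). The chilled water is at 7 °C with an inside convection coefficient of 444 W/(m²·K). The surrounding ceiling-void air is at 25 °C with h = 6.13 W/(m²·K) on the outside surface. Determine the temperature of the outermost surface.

T ≈ 23.5 °C

Treating each annulus and film as a series resistance:
R_inner film = 1/(h_i·2πr₁L) = 1/(444×2π×0.018×1) = 0.01991 K/W
R_stainless steel pipe wall = ln(23.1/18)/(2π×14.8×1) = 0.002683 K/W
R_cork board = ln(73.1/23.1)/(2π×0.0459×1) = 3.994 K/W
R_outer film = 1/(h_o·2πr_oL) = 1/(6.13×2π×0.0731×1) = 0.3552 K/W
R_total = 4.372 K/W
Q = ΔT/R_total = 18/4.372
Q = 4.12 W/m
T_interface = T_inner + Q·ΣR(inner→interface) = 7 + 4.12×4.017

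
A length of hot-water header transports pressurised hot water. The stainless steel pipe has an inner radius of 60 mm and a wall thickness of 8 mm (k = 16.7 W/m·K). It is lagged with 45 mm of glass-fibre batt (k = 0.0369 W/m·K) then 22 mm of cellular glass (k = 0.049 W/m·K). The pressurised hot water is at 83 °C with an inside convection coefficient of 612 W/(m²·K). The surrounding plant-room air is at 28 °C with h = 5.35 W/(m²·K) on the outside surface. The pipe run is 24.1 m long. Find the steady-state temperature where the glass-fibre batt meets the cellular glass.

Radial resistances (cylindrical: R_cond = ln(r_o/r_i)/(2πkL), R_conv = 1/(h·2πrL)):
R_inner film = 1/(h_i·2πr₁L) = 1/(612×2π×0.06×24.1) = 1.798×10^-4 K/W
R_stainless steel pipe wall = ln(68/60)/(2π×16.7×24.1) = 4.95×10^-5 K/W
R_glass-fibre batt = ln(113/68)/(2π×0.0369×24.1) = 0.09089 K/W
R_cellular glass = ln(135/113)/(2π×0.049×24.1) = 0.02397 K/W
R_outer film = 1/(h_o·2πr_oL) = 1/(5.35×2π×0.135×24.1) = 0.009144 K/W
R_total = 0.1242 K/W
Q = ΔT/R_total = 55/0.1242
Q = 443 W
T_interface = T_inner − Q·ΣR(inner→interface) = 83 − 443×0.09112

T ≈ 42.7 °C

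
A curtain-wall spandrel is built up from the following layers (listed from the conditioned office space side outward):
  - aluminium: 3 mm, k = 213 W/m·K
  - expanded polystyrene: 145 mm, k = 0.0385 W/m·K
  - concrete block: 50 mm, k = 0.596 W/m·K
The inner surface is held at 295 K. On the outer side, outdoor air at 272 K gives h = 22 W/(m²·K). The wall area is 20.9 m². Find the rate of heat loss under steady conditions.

Q ≈ 123 W

Model the wall as resistances in series:
R_aluminium = L/(kA) = 0.003/(213×20.9) = 6.739×10^-7 K/W
R_expanded polystyrene = L/(kA) = 0.145/(0.0385×20.9) = 0.1802 K/W
R_concrete block = L/(kA) = 0.05/(0.596×20.9) = 0.004014 K/W
R_outer film = 1/(h_o·A) = 1/(22×20.9) = 0.002175 K/W
R_total = 0.1864 K/W
Q = ΔT / R_total = 23 / 0.1864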